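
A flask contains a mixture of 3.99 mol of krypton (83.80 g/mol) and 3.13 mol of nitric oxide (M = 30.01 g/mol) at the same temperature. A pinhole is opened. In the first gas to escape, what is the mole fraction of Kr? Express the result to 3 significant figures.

0.433

Effusion rate of each component ∝ n_i/√M_i (partial pressure × 1/√M).
So x_Kr in the escaping gas = (n_Kr/√M_Kr) / Σ(n_i/√M_i)
= (3.99/√83.80) / (3.99/√83.80 + 3.13/√30.01) = 0.4359/(0.4359 + 0.5714) = 0.433.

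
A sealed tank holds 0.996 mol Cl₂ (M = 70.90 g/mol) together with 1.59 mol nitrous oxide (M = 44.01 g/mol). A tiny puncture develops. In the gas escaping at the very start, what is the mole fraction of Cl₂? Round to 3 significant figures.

0.330

The effusion rate of species i is ∝ p_i/√M_i ∝ n_i/√M_i.
Mole fraction of Cl₂ in the effusate = (n_Cl₂/√M_Cl₂) / (n_Cl₂/√M_Cl₂ + n_N₂O/√M_N₂O)
= (0.996/√70.90) / (0.996/√70.90 + 1.59/√44.01) = 0.1183/(0.1183 + 0.2397) = 0.330.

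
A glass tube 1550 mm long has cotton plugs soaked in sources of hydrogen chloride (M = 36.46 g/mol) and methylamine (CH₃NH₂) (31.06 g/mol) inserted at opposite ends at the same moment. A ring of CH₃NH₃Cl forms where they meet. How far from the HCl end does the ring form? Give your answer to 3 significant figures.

Distances travelled in equal time are proportional to diffusion rates, so d_HCl/d_CH₃NH₂ = √(M_CH₃NH₂/M_HCl) = √(31.06/36.46) = 0.9230.
With d_HCl + d_CH₃NH₂ = 1550 mm, d_CH₃NH₂ = 1550/(1 + 0.9230) = 806.0 mm.
d_HCl = 1550 − 806.0 = 744 mm.

744 mm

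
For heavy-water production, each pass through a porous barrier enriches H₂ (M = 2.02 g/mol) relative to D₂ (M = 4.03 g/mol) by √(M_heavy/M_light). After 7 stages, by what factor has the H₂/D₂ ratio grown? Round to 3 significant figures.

11.2

The single-stage factor is √(M_heavy/M_light), so 7 stages give [√(4.03/2.02)]^7 = (4.03/2.02)^(7/2).
= 1.99505^(7/2) = 11.2.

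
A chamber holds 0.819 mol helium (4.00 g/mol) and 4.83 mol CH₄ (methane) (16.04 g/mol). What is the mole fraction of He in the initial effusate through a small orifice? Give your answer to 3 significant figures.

0.253

Each component's effusion rate ∝ (its partial pressure)·(1/√M) ∝ n_i/√M_i.
Mole fraction of He in the effusate = (n_He/√M_He) / (n_He/√M_He + n_CH₄/√M_CH₄)
= (0.819/√4.00) / (0.819/√4.00 + 4.83/√16.04) = 0.4095/(0.4095 + 1.206) = 0.253.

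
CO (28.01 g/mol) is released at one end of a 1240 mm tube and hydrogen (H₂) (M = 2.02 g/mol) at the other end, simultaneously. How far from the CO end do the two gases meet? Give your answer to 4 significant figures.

Distances travelled in equal time are proportional to diffusion rates, so d_CO/d_H₂ = √(M_H₂/M_CO) = √(2.02/28.01) = 0.2685.
With d_CO + d_H₂ = 1240 mm, d_H₂ = 1240/(1 + 0.2685) = 977.5 mm.
d_CO = 1240 − 977.5 = 262.5 mm.

262.5 mm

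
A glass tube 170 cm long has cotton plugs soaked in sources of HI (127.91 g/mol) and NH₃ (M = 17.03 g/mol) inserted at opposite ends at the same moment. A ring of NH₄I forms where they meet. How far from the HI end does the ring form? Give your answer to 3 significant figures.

Distances travelled in equal time are proportional to diffusion rates, so d_HI/d_NH₃ = √(M_NH₃/M_HI) = √(17.03/127.91) = 0.3649.
With d_HI + d_NH₃ = 170 cm, d_NH₃ = 170/(1 + 0.3649) = 124.6 cm.
d_HI = 170 − 124.6 = 45.4 cm.

45.4 cm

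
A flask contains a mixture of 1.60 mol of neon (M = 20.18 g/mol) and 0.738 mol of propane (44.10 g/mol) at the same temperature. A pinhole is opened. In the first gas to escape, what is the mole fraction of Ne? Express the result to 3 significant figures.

Each component's effusion rate ∝ (its partial pressure)·(1/√M) ∝ n_i/√M_i.
x_Ne(eff) = (n_Ne/√M_Ne) / (n_Ne/√M_Ne + n_C₃H₈/√M_C₃H₈)
= (1.60/√20.18) / (1.60/√20.18 + 0.738/√44.10) = 0.3562/(0.3562 + 0.1111) = 0.762.

0.762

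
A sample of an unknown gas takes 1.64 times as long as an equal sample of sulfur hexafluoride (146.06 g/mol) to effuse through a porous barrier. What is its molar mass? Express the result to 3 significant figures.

Since effusion rate ∝ 1/√M, t_X/t_SF₆ = √(M_X/M_SF₆).
1.64 = √(M_X/146.06)
M_X = 146.06 × 1.64² = 146.06 × 2.690 = 393 g/mol

393 g/mol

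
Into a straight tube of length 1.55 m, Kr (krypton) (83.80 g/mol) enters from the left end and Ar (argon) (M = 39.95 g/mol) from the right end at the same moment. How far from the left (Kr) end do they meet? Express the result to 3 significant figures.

In equal time, each gas travels a distance ∝ its rate ∝ 1/√M, so d_Kr/d_Ar = √(M_Ar/M_Kr) = √(39.95/83.80) = 0.6905.
With d_Kr + d_Ar = 1.55 m, d_Ar = 1.55/(1 + 0.6905) = 0.9169 m.
d_Kr = 1.55 − 0.9169 = 0.633 m.

0.633 m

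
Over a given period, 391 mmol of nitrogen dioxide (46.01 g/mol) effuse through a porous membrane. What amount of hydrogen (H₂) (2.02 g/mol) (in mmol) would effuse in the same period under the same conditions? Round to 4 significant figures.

1866 mmol

From Graham's law, rate_H₂/rate_NO₂ = √(M_NO₂/M_H₂) = √(46.01/2.02) = √22.78 = 4.773.
So the amount for H₂ is 391 × 4.773 = 1866 mmol.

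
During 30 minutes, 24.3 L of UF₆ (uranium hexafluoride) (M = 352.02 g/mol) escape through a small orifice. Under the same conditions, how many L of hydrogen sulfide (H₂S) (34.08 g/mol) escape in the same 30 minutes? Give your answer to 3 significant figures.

By Graham's law, rate_H₂S/rate_UF₆ = √(M_UF₆/M_H₂S) = √(352.02/34.08) = √10.33 = 3.214.
So the volume for H₂S is 24.3 × 3.214 = 78.1 L.

78.1 L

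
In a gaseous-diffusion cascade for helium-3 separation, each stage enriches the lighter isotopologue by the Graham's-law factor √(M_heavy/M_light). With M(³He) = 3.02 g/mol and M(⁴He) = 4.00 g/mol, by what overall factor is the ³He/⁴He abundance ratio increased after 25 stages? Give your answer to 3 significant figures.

33.5

The single-stage factor is √(M_heavy/M_light), so 25 stages give [√(4.00/3.02)]^25 = (4.00/3.02)^(25/2).
= 1.32450^(25/2) = 33.5.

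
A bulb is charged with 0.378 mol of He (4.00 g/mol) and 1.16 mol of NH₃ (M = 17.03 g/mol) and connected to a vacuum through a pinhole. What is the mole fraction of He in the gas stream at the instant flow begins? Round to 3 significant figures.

The effusion rate of species i is ∝ p_i/√M_i ∝ n_i/√M_i.
Mole fraction of He in the effusate = (n_He/√M_He) / (n_He/√M_He + n_NH₃/√M_NH₃)
= (0.378/√4.00) / (0.378/√4.00 + 1.16/√17.03) = 0.1890/(0.1890 + 0.2811) = 0.402.

0.402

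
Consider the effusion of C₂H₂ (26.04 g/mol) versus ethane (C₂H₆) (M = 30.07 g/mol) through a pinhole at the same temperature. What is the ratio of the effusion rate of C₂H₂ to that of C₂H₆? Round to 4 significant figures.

By Graham's law, rate_C₂H₂/rate_C₂H₆ = √(M_C₂H₆/M_C₂H₂) = √(30.07/26.04) = √1.155 = 1.075.

1.075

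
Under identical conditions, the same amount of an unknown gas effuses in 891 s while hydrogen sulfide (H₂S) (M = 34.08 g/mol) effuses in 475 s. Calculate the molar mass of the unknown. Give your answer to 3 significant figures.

120 g/mol

Using Graham's law: t_X/t_H₂S = √(M_X/M_H₂S).
891/475 = 1.876 = √(M_X/34.08)
M_X = 34.08 × 1.876² = 34.08 × 3.519 = 120 g/mol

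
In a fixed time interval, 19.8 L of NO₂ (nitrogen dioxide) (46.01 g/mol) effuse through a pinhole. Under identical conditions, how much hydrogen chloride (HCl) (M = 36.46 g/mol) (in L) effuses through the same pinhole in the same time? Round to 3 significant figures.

By Graham's law, rate_HCl/rate_NO₂ = √(M_NO₂/M_HCl) = √(46.01/36.46) = √1.262 = 1.123.
So the volume for HCl is 19.8 × 1.123 = 22.2 L.

22.2 L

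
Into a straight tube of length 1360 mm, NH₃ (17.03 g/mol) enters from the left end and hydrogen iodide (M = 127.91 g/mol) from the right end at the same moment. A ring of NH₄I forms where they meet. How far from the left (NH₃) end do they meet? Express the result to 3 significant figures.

996 mm

Distances travelled in equal time are proportional to diffusion rates, so d_NH₃/d_HI = √(M_HI/M_NH₃) = √(127.91/17.03) = 2.741.
With d_NH₃ + d_HI = 1360 mm, d_HI = 1360/(1 + 2.741) = 363.6 mm.
d_NH₃ = 1360 − 363.6 = 996 mm.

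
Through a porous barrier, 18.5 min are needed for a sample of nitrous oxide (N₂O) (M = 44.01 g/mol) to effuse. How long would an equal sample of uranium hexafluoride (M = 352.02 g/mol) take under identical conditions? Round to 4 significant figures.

52.32 min

Using Graham's law: t_UF₆/t_N₂O = √(M_UF₆/M_N₂O) = √(352.02/44.01) = √7.999 = 2.828.
So the time for UF₆ is 18.5 × 2.828 = 52.32 min.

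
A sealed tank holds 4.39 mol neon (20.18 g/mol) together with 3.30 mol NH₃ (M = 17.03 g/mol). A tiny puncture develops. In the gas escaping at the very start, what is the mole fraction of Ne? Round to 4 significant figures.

Each component's effusion rate ∝ (its partial pressure)·(1/√M) ∝ n_i/√M_i.
Mole fraction of Ne in the effusate = (n_Ne/√M_Ne) / (n_Ne/√M_Ne + n_NH₃/√M_NH₃)
= (4.39/√20.18) / (4.39/√20.18 + 3.30/√17.03) = 0.9772/(0.9772 + 0.7997) = 0.5500.

0.5500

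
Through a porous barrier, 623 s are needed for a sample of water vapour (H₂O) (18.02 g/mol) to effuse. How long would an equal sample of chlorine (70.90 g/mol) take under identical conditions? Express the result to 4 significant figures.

1236 s

From Graham's law, t_Cl₂/t_H₂O = √(M_Cl₂/M_H₂O) = √(70.90/18.02) = √3.935 = 1.984.
So the time for Cl₂ is 623 × 1.984 = 1236 s.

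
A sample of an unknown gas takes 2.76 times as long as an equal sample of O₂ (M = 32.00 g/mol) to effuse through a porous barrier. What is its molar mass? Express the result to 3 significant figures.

244 g/mol

From Graham's law, t_X/t_O₂ = √(M_X/M_O₂).
2.76 = √(M_X/32.00)
M_X = 32.00 × 2.76² = 32.00 × 7.618 = 244 g/mol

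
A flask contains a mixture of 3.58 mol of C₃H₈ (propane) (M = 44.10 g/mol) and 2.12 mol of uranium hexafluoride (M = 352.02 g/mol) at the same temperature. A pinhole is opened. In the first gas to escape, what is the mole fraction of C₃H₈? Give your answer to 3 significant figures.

Rate_i ∝ x_i/√M_i (Graham's law weighted by mole fraction), so the effusate composition follows n_i/√M_i.
Mole fraction of C₃H₈ in the effusate = (n_C₃H₈/√M_C₃H₈) / (n_C₃H₈/√M_C₃H₈ + n_UF₆/√M_UF₆)
= (3.58/√44.10) / (3.58/√44.10 + 2.12/√352.02) = 0.5391/(0.5391 + 0.1130) = 0.827.

0.827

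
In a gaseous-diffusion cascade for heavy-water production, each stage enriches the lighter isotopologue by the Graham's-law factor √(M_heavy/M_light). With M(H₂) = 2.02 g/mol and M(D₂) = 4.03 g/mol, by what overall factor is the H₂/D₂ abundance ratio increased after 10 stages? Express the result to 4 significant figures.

31.61

After 10 stages the ratio has grown by (√(4.03/2.02))^10 = (4.03/2.02)^(10/2).
= 1.99505^5 = 31.61.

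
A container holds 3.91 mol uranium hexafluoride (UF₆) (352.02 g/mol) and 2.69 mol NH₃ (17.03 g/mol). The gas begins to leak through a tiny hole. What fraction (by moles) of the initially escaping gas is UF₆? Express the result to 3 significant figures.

Rate_i ∝ x_i/√M_i (Graham's law weighted by mole fraction), so the effusate composition follows n_i/√M_i.
So x_UF₆ in the escaping gas = (n_UF₆/√M_UF₆) / Σ(n_i/√M_i)
= (3.91/√352.02) / (3.91/√352.02 + 2.69/√17.03) = 0.2084/(0.2084 + 0.6518) = 0.242.

0.242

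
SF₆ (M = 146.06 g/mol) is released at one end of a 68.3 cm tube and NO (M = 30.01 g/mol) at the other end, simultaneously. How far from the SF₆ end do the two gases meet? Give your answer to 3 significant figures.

The fronts meet when d_SF₆ + d_NO = L with d_SF₆/d_NO = √(M_NO/M_SF₆) (Graham's law). Here √(M_NO/M_SF₆) = √(30.01/146.06) = 0.4533.
With d_SF₆ + d_NO = 68.3 cm, d_NO = 68.3/(1 + 0.4533) = 47.00 cm.
d_SF₆ = 68.3 − 47.00 = 21.3 cm.

21.3 cm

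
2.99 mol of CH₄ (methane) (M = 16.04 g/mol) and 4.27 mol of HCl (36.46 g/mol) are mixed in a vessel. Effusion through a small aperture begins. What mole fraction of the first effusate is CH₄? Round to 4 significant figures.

0.5136

Rate_i ∝ x_i/√M_i (Graham's law weighted by mole fraction), so the effusate composition follows n_i/√M_i.
x_CH₄(eff) = (n_CH₄/√M_CH₄) / (n_CH₄/√M_CH₄ + n_HCl/√M_HCl)
= (2.99/√16.04) / (2.99/√16.04 + 4.27/√36.46) = 0.7466/(0.7466 + 0.7072) = 0.5136.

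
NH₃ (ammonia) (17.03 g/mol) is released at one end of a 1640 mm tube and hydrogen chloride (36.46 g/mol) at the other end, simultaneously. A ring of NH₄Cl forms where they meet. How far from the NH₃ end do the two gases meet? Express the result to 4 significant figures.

974.2 mm

In equal time, each gas travels a distance ∝ its rate ∝ 1/√M, so d_NH₃/d_HCl = √(M_HCl/M_NH₃) = √(36.46/17.03) = 1.463.
With d_NH₃ + d_HCl = 1640 mm, d_HCl = 1640/(1 + 1.463) = 665.8 mm.
d_NH₃ = 1640 − 665.8 = 974.2 mm.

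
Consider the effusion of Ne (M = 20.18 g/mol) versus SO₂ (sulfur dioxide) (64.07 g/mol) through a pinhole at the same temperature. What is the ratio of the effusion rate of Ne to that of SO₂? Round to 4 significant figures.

Using Graham's law: rate_Ne/rate_SO₂ = √(M_SO₂/M_Ne) = √(64.07/20.18) = √3.175 = 1.782.

1.782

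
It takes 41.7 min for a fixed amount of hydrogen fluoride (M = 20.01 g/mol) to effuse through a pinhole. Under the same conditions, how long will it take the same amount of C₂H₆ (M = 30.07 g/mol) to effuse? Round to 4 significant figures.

51.12 min

Since effusion rate ∝ 1/√M, t_C₂H₆/t_HF = √(M_C₂H₆/M_HF) = √(30.07/20.01) = √1.503 = 1.226.
So the time for C₂H₆ is 41.7 × 1.226 = 51.12 min.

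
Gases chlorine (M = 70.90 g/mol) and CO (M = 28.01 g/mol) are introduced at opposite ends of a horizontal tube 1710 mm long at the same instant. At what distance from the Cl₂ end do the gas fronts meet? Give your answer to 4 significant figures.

Distances travelled in equal time are proportional to diffusion rates, so d_Cl₂/d_CO = √(M_CO/M_Cl₂) = √(28.01/70.90) = 0.6285.
With d_Cl₂ + d_CO = 1710 mm, d_CO = 1710/(1 + 0.6285) = 1050 mm.
d_Cl₂ = 1710 − 1050 = 660.0 mm.

660.0 mm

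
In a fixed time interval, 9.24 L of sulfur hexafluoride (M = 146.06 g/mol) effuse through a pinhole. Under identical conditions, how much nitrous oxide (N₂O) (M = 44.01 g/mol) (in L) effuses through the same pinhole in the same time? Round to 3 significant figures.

16.8 L

Using Graham's law: rate_N₂O/rate_SF₆ = √(M_SF₆/M_N₂O) = √(146.06/44.01) = √3.319 = 1.822.
So the volume for N₂O is 9.24 × 1.822 = 16.8 L.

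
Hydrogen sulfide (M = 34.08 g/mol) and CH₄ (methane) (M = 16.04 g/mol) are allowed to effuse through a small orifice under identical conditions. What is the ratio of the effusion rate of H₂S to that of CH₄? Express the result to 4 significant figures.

By Graham's law, rate_H₂S/rate_CH₄ = √(M_CH₄/M_H₂S) = √(16.04/34.08) = √0.4707 = 0.6860.

0.6860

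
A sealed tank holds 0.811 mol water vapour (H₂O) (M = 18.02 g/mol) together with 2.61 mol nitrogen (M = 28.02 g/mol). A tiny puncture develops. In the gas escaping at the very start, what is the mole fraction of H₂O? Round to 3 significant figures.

Each component's effusion rate ∝ (its partial pressure)·(1/√M) ∝ n_i/√M_i.
x_H₂O(eff) = (n_H₂O/√M_H₂O) / (n_H₂O/√M_H₂O + n_N₂/√M_N₂)
= (0.811/√18.02) / (0.811/√18.02 + 2.61/√28.02) = 0.1910/(0.1910 + 0.4931) = 0.279.

0.279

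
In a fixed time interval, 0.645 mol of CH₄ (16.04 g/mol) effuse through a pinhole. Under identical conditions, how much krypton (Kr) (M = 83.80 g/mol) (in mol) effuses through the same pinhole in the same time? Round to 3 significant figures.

Using Graham's law: rate_Kr/rate_CH₄ = √(M_CH₄/M_Kr) = √(16.04/83.80) = √0.1914 = 0.4375.
So the amount for Kr is 0.645 × 0.4375 = 0.282 mol.

0.282 mol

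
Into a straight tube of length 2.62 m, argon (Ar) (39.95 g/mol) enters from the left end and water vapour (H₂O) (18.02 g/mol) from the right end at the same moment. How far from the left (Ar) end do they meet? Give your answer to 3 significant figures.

1.05 m

In equal time, each gas travels a distance ∝ its rate ∝ 1/√M, so d_Ar/d_H₂O = √(M_H₂O/M_Ar) = √(18.02/39.95) = 0.6716.
With d_Ar + d_H₂O = 2.62 m, d_H₂O = 2.62/(1 + 0.6716) = 1.567 m.
d_Ar = 2.62 − 1.567 = 1.05 m.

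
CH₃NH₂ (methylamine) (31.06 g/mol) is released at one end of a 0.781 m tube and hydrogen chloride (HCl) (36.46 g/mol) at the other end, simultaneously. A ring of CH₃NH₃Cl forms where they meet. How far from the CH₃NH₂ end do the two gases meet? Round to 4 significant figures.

Graham's law gives d_CH₃NH₂/d_HCl = rate_CH₃NH₂/rate_HCl = √(M_HCl/M_CH₃NH₂) = √(36.46/31.06) = 1.083.
With d_CH₃NH₂ + d_HCl = 0.781 m, d_HCl = 0.781/(1 + 1.083) = 0.3749 m.
d_CH₃NH₂ = 0.781 − 0.3749 = 0.4061 m.

0.4061 m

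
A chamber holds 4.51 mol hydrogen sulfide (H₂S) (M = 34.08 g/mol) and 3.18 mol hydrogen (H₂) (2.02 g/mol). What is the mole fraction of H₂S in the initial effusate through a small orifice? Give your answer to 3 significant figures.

Effusion rate of each component ∝ n_i/√M_i (partial pressure × 1/√M).
x_H₂S(eff) = (n_H₂S/√M_H₂S) / (n_H₂S/√M_H₂S + n_H₂/√M_H₂)
= (4.51/√34.08) / (4.51/√34.08 + 3.18/√2.02) = 0.7726/(0.7726 + 2.237) = 0.257.

0.257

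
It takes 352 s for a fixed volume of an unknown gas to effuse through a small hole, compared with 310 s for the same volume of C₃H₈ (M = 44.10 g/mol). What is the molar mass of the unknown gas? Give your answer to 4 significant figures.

Using Graham's law: t_X/t_C₃H₈ = √(M_X/M_C₃H₈).
352/310 = 1.135 = √(M_X/44.10)
M_X = 44.10 × 1.135² = 44.10 × 1.289 = 56.86 g/mol

56.86 g/mol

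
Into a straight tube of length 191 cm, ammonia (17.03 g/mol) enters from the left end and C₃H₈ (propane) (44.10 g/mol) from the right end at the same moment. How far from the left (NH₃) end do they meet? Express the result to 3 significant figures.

Distances travelled in equal time are proportional to diffusion rates, so d_NH₃/d_C₃H₈ = √(M_C₃H₈/M_NH₃) = √(44.10/17.03) = 1.609.
With d_NH₃ + d_C₃H₈ = 191 cm, d_C₃H₈ = 191/(1 + 1.609) = 73.20 cm.
d_NH₃ = 191 − 73.20 = 118 cm.

118 cm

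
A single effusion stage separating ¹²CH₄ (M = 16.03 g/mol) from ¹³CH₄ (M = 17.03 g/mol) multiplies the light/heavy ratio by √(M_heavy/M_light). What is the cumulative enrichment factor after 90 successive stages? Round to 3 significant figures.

15.2

After 90 stages the ratio has grown by (√(17.03/16.03))^90 = (17.03/16.03)^(90/2).
= 1.06238^45 = 15.2.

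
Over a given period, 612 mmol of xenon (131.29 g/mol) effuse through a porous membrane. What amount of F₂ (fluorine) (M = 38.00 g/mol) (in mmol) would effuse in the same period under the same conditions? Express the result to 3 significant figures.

By Graham's law, rate_F₂/rate_Xe = √(M_Xe/M_F₂) = √(131.29/38.00) = √3.455 = 1.859.
So the amount for F₂ is 612 × 1.859 = 1140 mmol.

1140 mmol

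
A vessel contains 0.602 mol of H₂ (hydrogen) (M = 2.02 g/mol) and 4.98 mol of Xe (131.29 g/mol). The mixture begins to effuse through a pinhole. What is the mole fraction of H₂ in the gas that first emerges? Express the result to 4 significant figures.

Effusion rate of each component ∝ n_i/√M_i (partial pressure × 1/√M).
x_H₂(eff) = (n_H₂/√M_H₂) / (n_H₂/√M_H₂ + n_Xe/√M_Xe)
= (0.602/√2.02) / (0.602/√2.02 + 4.98/√131.29) = 0.4236/(0.4236 + 0.4346) = 0.4936.

0.4936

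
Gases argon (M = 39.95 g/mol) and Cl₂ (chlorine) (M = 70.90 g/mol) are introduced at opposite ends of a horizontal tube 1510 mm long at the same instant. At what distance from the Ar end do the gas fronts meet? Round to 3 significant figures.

863 mm

In equal time, each gas travels a distance ∝ its rate ∝ 1/√M, so d_Ar/d_Cl₂ = √(M_Cl₂/M_Ar) = √(70.90/39.95) = 1.332.
With d_Ar + d_Cl₂ = 1510 mm, d_Cl₂ = 1510/(1 + 1.332) = 647.5 mm.
d_Ar = 1510 − 647.5 = 863 mm.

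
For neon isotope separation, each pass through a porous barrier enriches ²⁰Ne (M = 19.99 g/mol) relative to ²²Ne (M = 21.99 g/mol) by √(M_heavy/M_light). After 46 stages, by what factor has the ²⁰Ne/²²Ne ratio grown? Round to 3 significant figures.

8.96

Overall factor = α^46 with α = √(21.99/19.99), i.e. (21.99/19.99)^(46/2).
= 1.10005^23 = 8.96.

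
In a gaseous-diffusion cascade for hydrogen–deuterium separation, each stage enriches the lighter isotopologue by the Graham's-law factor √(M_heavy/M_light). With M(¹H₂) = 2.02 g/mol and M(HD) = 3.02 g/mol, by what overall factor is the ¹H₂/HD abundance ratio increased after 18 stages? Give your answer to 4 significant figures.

The single-stage factor is √(M_heavy/M_light), so 18 stages give [√(3.02/2.02)]^18 = (3.02/2.02)^(18/2).
= 1.49505^9 = 37.32.

37.32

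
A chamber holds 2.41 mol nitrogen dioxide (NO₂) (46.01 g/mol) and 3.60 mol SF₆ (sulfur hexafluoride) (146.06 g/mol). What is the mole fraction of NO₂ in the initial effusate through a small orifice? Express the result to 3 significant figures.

0.544

The effusion rate of species i is ∝ p_i/√M_i ∝ n_i/√M_i.
So x_NO₂ in the escaping gas = (n_NO₂/√M_NO₂) / Σ(n_i/√M_i)
= (2.41/√46.01) / (2.41/√46.01 + 3.60/√146.06) = 0.3553/(0.3553 + 0.2979) = 0.544.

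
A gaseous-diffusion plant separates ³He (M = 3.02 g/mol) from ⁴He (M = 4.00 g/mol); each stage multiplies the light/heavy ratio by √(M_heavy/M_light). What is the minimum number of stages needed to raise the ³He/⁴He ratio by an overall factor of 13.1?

Per stage α = (4.00/3.02)^(1/2) = 1.32450^0.5, giving ln α = 0.1405.
Need α^N ≥ 13.1 ⇒ N ≥ ln(13.1) / ln α = 2.573 / 0.1405 = 18.31.
Rounding up, N = 19 stages.

19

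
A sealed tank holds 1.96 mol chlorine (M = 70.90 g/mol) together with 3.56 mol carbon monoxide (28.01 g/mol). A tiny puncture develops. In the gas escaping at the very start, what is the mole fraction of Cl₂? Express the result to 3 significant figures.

0.257

The effusion rate of species i is ∝ p_i/√M_i ∝ n_i/√M_i.
So x_Cl₂ in the escaping gas = (n_Cl₂/√M_Cl₂) / Σ(n_i/√M_i)
= (1.96/√70.90) / (1.96/√70.90 + 3.56/√28.01) = 0.2328/(0.2328 + 0.6727) = 0.257.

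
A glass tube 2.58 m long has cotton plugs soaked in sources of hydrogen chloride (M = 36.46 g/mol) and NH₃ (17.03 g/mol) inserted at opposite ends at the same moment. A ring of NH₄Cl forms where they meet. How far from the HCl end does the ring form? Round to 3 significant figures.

1.05 m

In equal time, each gas travels a distance ∝ its rate ∝ 1/√M, so d_HCl/d_NH₃ = √(M_NH₃/M_HCl) = √(17.03/36.46) = 0.6834.
With d_HCl + d_NH₃ = 2.58 m, d_NH₃ = 2.58/(1 + 0.6834) = 1.533 m.
d_HCl = 2.58 − 1.533 = 1.05 m.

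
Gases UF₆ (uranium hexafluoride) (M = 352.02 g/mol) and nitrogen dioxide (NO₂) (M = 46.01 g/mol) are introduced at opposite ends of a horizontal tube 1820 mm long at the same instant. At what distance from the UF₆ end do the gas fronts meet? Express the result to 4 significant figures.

Distances travelled in equal time are proportional to diffusion rates, so d_UF₆/d_NO₂ = √(M_NO₂/M_UF₆) = √(46.01/352.02) = 0.3615.
With d_UF₆ + d_NO₂ = 1820 mm, d_NO₂ = 1820/(1 + 0.3615) = 1337 mm.
d_UF₆ = 1820 − 1337 = 483.3 mm.

483.3 mm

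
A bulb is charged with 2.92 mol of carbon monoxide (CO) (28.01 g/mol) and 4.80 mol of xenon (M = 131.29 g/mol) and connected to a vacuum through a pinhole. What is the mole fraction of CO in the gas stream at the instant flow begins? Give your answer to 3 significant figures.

Effusion rate of each component ∝ n_i/√M_i (partial pressure × 1/√M).
x_CO(eff) = (n_CO/√M_CO) / (n_CO/√M_CO + n_Xe/√M_Xe)
= (2.92/√28.01) / (2.92/√28.01 + 4.80/√131.29) = 0.5517/(0.5517 + 0.4189) = 0.568.

0.568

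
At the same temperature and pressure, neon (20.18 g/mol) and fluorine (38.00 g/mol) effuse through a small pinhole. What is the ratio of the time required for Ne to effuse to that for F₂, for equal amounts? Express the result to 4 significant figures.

0.7287

By Graham's law, t_Ne/t_F₂ = √(M_Ne/M_F₂) = √(20.18/38.00) = √0.5311 = 0.7287.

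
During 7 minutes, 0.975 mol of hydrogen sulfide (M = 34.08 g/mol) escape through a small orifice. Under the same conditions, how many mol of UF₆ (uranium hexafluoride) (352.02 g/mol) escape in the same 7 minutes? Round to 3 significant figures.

0.303 mol

By Graham's law, rate_UF₆/rate_H₂S = √(M_H₂S/M_UF₆) = √(34.08/352.02) = √0.09681 = 0.3111.
So the amount for UF₆ is 0.975 × 0.3111 = 0.303 mol.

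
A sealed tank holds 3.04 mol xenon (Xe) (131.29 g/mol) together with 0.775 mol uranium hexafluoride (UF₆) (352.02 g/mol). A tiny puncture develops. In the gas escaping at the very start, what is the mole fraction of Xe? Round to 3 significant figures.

Rate_i ∝ x_i/√M_i (Graham's law weighted by mole fraction), so the effusate composition follows n_i/√M_i.
Mole fraction of Xe in the effusate = (n_Xe/√M_Xe) / (n_Xe/√M_Xe + n_UF₆/√M_UF₆)
= (3.04/√131.29) / (3.04/√131.29 + 0.775/√352.02) = 0.2653/(0.2653 + 0.04131) = 0.865.

0.865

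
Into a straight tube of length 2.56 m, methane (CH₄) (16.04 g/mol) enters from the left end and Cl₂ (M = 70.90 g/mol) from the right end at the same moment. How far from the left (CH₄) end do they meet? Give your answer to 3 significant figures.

In equal time, each gas travels a distance ∝ its rate ∝ 1/√M, so d_CH₄/d_Cl₂ = √(M_Cl₂/M_CH₄) = √(70.90/16.04) = 2.102.
With d_CH₄ + d_Cl₂ = 2.56 m, d_Cl₂ = 2.56/(1 + 2.102) = 0.8252 m.
d_CH₄ = 2.56 − 0.8252 = 1.73 m.

1.73 m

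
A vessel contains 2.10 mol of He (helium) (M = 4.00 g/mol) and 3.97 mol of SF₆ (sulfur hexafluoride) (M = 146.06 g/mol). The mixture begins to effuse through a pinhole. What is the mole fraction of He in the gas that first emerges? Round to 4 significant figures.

0.7617

The effusion rate of species i is ∝ p_i/√M_i ∝ n_i/√M_i.
So x_He in the escaping gas = (n_He/√M_He) / Σ(n_i/√M_i)
= (2.10/√4.00) / (2.10/√4.00 + 3.97/√146.06) = 1.050/(1.050 + 0.3285) = 0.7617.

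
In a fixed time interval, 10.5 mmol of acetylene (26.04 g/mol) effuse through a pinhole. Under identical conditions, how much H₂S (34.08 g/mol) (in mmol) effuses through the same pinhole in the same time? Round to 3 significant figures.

By Graham's law, rate_H₂S/rate_C₂H₂ = √(M_C₂H₂/M_H₂S) = √(26.04/34.08) = √0.7641 = 0.8741.
So the amount for H₂S is 10.5 × 0.8741 = 9.18 mmol.

9.18 mmol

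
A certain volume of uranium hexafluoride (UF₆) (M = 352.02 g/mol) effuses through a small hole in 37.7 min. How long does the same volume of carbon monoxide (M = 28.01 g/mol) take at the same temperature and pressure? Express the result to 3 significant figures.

From Graham's law, t_CO/t_UF₆ = √(M_CO/M_UF₆) = √(28.01/352.02) = √0.07957 = 0.2821.
So the time for CO is 37.7 × 0.2821 = 10.6 min.

10.6 min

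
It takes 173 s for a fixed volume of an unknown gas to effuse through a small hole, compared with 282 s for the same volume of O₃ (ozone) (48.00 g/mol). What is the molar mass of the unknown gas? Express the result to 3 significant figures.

Graham's law gives t_X/t_O₃ = √(M_X/M_O₃).
173/282 = 0.6135 = √(M_X/48.00)
M_X = 48.00 × 0.6135² = 48.00 × 0.3764 = 18.1 g/mol

18.1 g/mol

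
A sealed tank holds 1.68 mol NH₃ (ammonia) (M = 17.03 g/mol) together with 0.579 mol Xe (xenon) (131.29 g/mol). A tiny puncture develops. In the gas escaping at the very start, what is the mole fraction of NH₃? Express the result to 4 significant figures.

Effusion rate of each component ∝ n_i/√M_i (partial pressure × 1/√M).
So x_NH₃ in the escaping gas = (n_NH₃/√M_NH₃) / Σ(n_i/√M_i)
= (1.68/√17.03) / (1.68/√17.03 + 0.579/√131.29) = 0.4071/(0.4071 + 0.05053) = 0.8896.

0.8896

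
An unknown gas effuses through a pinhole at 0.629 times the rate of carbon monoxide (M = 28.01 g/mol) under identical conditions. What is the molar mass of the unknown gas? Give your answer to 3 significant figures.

70.8 g/mol

From Graham's law, rate_X/rate_CO = √(M_CO/M_X).
0.629 = √(28.01/M_X)
M_X = 28.01 / 0.629² = 28.01 / 0.3956 = 70.8 g/mol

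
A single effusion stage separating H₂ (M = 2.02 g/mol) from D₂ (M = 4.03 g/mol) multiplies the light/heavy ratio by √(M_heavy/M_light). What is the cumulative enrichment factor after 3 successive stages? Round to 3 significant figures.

After 3 stages the ratio has grown by (√(4.03/2.02))^3 = (4.03/2.02)^(3/2).
= 1.99505^(3/2) = 2.82.

2.82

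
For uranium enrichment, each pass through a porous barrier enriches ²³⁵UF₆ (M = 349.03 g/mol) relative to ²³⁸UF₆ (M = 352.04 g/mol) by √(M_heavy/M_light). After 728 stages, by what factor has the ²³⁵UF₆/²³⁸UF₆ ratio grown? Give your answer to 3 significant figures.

22.8

Each stage multiplies the ratio by α = √(352.04/349.03), so after 728 stages the overall factor is α^728 = (352.04/349.03)^(728/2).
= 1.00862^364 = 22.8.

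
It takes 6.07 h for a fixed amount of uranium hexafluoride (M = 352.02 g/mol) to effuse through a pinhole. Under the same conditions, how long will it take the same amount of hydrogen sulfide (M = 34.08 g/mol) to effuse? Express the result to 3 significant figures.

1.89 h

By Graham's law, t_H₂S/t_UF₆ = √(M_H₂S/M_UF₆) = √(34.08/352.02) = √0.09681 = 0.3111.
So the time for H₂S is 6.07 × 0.3111 = 1.89 h.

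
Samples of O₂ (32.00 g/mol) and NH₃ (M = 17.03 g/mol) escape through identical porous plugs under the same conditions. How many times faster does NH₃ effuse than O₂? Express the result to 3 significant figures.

By Graham's law, rate_NH₃/rate_O₂ = √(M_O₂/M_NH₃) = √(32.00/17.03) = √1.879 = 1.37.

1.37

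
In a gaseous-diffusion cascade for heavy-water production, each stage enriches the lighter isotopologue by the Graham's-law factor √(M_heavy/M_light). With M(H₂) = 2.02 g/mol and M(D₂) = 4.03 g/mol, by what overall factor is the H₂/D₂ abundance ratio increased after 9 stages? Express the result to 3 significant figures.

22.4

Overall factor = α^9 with α = √(4.03/2.02), i.e. (4.03/2.02)^(9/2).
= 1.99505^(9/2) = 22.4.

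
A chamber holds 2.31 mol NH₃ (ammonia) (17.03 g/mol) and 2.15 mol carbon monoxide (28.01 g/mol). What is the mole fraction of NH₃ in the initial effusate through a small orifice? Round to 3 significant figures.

Each component's effusion rate ∝ (its partial pressure)·(1/√M) ∝ n_i/√M_i.
x_NH₃(eff) = (n_NH₃/√M_NH₃) / (n_NH₃/√M_NH₃ + n_CO/√M_CO)
= (2.31/√17.03) / (2.31/√17.03 + 2.15/√28.01) = 0.5598/(0.5598 + 0.4062) = 0.579.

0.579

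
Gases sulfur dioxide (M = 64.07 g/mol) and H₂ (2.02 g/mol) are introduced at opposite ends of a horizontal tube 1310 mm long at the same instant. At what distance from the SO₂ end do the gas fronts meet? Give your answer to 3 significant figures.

In equal time, each gas travels a distance ∝ its rate ∝ 1/√M, so d_SO₂/d_H₂ = √(M_H₂/M_SO₂) = √(2.02/64.07) = 0.1776.
With d_SO₂ + d_H₂ = 1310 mm, d_H₂ = 1310/(1 + 0.1776) = 1112 mm.
d_SO₂ = 1310 − 1112 = 198 mm.

198 mm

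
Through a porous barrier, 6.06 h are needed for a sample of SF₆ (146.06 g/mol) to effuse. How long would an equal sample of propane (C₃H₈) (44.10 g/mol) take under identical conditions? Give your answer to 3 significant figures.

Since effusion rate ∝ 1/√M, t_C₃H₈/t_SF₆ = √(M_C₃H₈/M_SF₆) = √(44.10/146.06) = √0.3019 = 0.5495.
So the time for C₃H₈ is 6.06 × 0.5495 = 3.33 h.

3.33 h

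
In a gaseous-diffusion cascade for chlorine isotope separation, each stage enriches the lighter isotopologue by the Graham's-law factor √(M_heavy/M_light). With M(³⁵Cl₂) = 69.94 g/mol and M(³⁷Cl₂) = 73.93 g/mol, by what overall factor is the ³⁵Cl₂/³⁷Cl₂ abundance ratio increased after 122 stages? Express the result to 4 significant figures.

The single-stage factor is √(M_heavy/M_light), so 122 stages give [√(73.93/69.94)]^122 = (73.93/69.94)^(122/2).
= 1.05705^61 = 29.50.

29.50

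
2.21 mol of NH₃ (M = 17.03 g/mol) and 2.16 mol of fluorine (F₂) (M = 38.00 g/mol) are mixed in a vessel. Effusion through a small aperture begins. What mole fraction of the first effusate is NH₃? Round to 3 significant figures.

0.604

Each component's effusion rate ∝ (its partial pressure)·(1/√M) ∝ n_i/√M_i.
Mole fraction of NH₃ in the effusate = (n_NH₃/√M_NH₃) / (n_NH₃/√M_NH₃ + n_F₂/√M_F₂)
= (2.21/√17.03) / (2.21/√17.03 + 2.16/√38.00) = 0.5355/(0.5355 + 0.3504) = 0.604.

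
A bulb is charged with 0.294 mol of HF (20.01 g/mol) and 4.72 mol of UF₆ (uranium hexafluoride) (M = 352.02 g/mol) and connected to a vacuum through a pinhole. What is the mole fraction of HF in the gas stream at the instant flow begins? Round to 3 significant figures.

0.207

The effusion rate of species i is ∝ p_i/√M_i ∝ n_i/√M_i.
x_HF(eff) = (n_HF/√M_HF) / (n_HF/√M_HF + n_UF₆/√M_UF₆)
= (0.294/√20.01) / (0.294/√20.01 + 4.72/√352.02) = 0.06572/(0.06572 + 0.2516) = 0.207.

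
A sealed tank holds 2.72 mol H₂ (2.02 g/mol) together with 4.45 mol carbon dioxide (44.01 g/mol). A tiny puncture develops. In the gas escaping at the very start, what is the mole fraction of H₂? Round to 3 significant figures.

Rate_i ∝ x_i/√M_i (Graham's law weighted by mole fraction), so the effusate composition follows n_i/√M_i.
So x_H₂ in the escaping gas = (n_H₂/√M_H₂) / Σ(n_i/√M_i)
= (2.72/√2.02) / (2.72/√2.02 + 4.45/√44.01) = 1.914/(1.914 + 0.6708) = 0.740.

0.740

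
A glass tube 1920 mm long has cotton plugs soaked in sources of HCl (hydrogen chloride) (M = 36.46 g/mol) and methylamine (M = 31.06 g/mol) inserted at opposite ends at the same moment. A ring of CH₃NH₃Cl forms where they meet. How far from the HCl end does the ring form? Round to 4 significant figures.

The fronts meet when d_HCl + d_CH₃NH₂ = L with d_HCl/d_CH₃NH₂ = √(M_CH₃NH₂/M_HCl) (Graham's law). Here √(M_CH₃NH₂/M_HCl) = √(31.06/36.46) = 0.9230.
With d_HCl + d_CH₃NH₂ = 1920 mm, d_CH₃NH₂ = 1920/(1 + 0.9230) = 998.5 mm.
d_HCl = 1920 − 998.5 = 921.5 mm.

921.5 mm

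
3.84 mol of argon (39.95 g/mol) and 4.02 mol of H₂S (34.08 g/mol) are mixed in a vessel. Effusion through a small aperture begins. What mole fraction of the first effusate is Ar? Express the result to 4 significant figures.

The effusion rate of species i is ∝ p_i/√M_i ∝ n_i/√M_i.
So x_Ar in the escaping gas = (n_Ar/√M_Ar) / Σ(n_i/√M_i)
= (3.84/√39.95) / (3.84/√39.95 + 4.02/√34.08) = 0.6075/(0.6075 + 0.6886) = 0.4687.

0.4687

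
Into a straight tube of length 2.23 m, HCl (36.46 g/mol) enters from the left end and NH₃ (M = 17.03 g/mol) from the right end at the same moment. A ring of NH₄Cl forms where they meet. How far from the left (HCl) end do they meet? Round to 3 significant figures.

In equal time, each gas travels a distance ∝ its rate ∝ 1/√M, so d_HCl/d_NH₃ = √(M_NH₃/M_HCl) = √(17.03/36.46) = 0.6834.
With d_HCl + d_NH₃ = 2.23 m, d_NH₃ = 2.23/(1 + 0.6834) = 1.325 m.
d_HCl = 2.23 − 1.325 = 0.905 m.

0.905 m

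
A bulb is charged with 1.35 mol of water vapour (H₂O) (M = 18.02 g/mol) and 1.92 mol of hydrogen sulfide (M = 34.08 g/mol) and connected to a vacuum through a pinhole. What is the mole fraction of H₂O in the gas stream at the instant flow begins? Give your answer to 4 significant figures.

0.4916

Each component's effusion rate ∝ (its partial pressure)·(1/√M) ∝ n_i/√M_i.
Mole fraction of H₂O in the effusate = (n_H₂O/√M_H₂O) / (n_H₂O/√M_H₂O + n_H₂S/√M_H₂S)
= (1.35/√18.02) / (1.35/√18.02 + 1.92/√34.08) = 0.3180/(0.3180 + 0.3289) = 0.4916.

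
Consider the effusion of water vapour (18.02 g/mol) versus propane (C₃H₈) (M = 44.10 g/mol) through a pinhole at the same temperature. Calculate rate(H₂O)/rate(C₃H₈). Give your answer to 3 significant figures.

Graham's law gives rate_H₂O/rate_C₃H₈ = √(M_C₃H₈/M_H₂O) = √(44.10/18.02) = √2.447 = 1.56.

1.56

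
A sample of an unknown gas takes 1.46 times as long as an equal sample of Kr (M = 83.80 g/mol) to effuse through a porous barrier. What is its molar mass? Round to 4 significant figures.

Graham's law gives t_X/t_Kr = √(M_X/M_Kr).
1.46 = √(M_X/83.80)
M_X = 83.80 × 1.46² = 83.80 × 2.132 = 178.6 g/mol

178.6 g/mol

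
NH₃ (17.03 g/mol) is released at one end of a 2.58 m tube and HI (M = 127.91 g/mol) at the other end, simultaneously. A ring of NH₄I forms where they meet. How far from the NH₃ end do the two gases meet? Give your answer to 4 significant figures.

1.890 m

Graham's law gives d_NH₃/d_HI = rate_NH₃/rate_HI = √(M_HI/M_NH₃) = √(127.91/17.03) = 2.741.
With d_NH₃ + d_HI = 2.58 m, d_HI = 2.58/(1 + 2.741) = 0.6897 m.
d_NH₃ = 2.58 − 0.6897 = 1.890 m.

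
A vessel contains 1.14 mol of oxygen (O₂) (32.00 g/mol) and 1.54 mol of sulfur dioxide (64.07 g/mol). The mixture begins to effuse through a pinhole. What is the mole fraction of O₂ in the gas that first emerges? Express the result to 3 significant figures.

Each component's effusion rate ∝ (its partial pressure)·(1/√M) ∝ n_i/√M_i.
x_O₂(eff) = (n_O₂/√M_O₂) / (n_O₂/√M_O₂ + n_SO₂/√M_SO₂)
= (1.14/√32.00) / (1.14/√32.00 + 1.54/√64.07) = 0.2015/(0.2015 + 0.1924) = 0.512.

0.512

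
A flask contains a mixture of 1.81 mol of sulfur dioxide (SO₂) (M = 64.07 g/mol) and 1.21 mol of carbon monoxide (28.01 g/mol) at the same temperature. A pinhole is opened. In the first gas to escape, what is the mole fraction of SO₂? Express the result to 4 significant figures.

Each component's effusion rate ∝ (its partial pressure)·(1/√M) ∝ n_i/√M_i.
Mole fraction of SO₂ in the effusate = (n_SO₂/√M_SO₂) / (n_SO₂/√M_SO₂ + n_CO/√M_CO)
= (1.81/√64.07) / (1.81/√64.07 + 1.21/√28.01) = 0.2261/(0.2261 + 0.2286) = 0.4972.

0.4972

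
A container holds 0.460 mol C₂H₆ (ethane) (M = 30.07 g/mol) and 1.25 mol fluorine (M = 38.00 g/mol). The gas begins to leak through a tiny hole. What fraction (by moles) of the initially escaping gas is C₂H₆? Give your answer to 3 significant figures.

0.293

The effusion rate of species i is ∝ p_i/√M_i ∝ n_i/√M_i.
Mole fraction of C₂H₆ in the effusate = (n_C₂H₆/√M_C₂H₆) / (n_C₂H₆/√M_C₂H₆ + n_F₂/√M_F₂)
= (0.460/√30.07) / (0.460/√30.07 + 1.25/√38.00) = 0.08389/(0.08389 + 0.2028) = 0.293.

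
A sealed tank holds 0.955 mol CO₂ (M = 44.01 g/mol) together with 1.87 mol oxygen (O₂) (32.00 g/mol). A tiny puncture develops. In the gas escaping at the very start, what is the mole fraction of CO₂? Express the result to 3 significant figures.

Each component's effusion rate ∝ (its partial pressure)·(1/√M) ∝ n_i/√M_i.
Mole fraction of CO₂ in the effusate = (n_CO₂/√M_CO₂) / (n_CO₂/√M_CO₂ + n_O₂/√M_O₂)
= (0.955/√44.01) / (0.955/√44.01 + 1.87/√32.00) = 0.1440/(0.1440 + 0.3306) = 0.303.

0.303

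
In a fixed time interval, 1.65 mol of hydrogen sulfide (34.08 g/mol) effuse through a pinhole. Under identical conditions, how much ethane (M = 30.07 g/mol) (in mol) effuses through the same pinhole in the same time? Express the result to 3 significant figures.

By Graham's law, rate_C₂H₆/rate_H₂S = √(M_H₂S/M_C₂H₆) = √(34.08/30.07) = √1.133 = 1.065.
So the amount for C₂H₆ is 1.65 × 1.065 = 1.76 mol.

1.76 mol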